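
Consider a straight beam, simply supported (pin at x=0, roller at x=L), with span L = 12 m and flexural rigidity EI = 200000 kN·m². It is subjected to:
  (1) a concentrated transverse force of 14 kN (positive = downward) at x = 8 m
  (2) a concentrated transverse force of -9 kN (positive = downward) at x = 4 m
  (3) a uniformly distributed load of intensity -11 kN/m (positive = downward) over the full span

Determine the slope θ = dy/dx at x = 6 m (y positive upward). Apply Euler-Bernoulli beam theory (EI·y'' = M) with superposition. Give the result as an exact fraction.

θ(6) = -23/180000 rad

Load 1 — point force P=14 kN at a=8 m (b=L-a=4):
  θ_1 = -Pb(L²-b²-3x²)/(6LEI)  [x≤a] = -14·4·(12²-4²-3·6²)/(6·12·200000) = -7/90000 rad
Load 2 — point force P=-9 kN at a=4 m (b=L-a=8):
  θ_2 = -Pa(2L²-6Lx+3x²+a²)/(6LEI)  [x>a] = -(-9)·4·(2·12²-6·12·6+3·6²+4²)/(6·12·200000) = -1/20000 rad
Load 3 — uniform load w=-11 kN/m over full span:
  θ_3 = -w(L³-6Lx²+4x³)/(24EI) = -(-11)·(12³-6·12·6²+4·6³)/(24·200000) = 0 rad
Superposition: θ = Σ θ_i = -23/180000 rad ≈ -0.000128 rad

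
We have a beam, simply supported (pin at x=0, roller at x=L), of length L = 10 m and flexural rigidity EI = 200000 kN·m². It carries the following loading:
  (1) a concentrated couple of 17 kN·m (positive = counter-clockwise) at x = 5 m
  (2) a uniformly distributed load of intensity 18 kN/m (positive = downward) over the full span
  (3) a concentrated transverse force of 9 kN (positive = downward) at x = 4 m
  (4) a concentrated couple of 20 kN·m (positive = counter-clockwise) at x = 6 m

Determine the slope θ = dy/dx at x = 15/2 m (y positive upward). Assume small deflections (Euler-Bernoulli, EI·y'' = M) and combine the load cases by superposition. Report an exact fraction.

Load 1 — applied couple M₀=17 kN·m at a=5 m (b=L-a=5):
  θ_1 = (M₀x²/(2L)-M₀(x-a)+C₁)/EI  [x>a] with C₁=M₀(3b²-L²)/(6L)=-85/12 = (17·(15/2)²/(2·10)-17·((15/2)-5)+(-85/12))/200000 = -17/1920000 rad
Load 2 — uniform load w=18 kN/m over full span:
  θ_2 = -w(L³-6Lx²+4x³)/(24EI) = -18·(10³-6·10·(15/2)²+4·(15/2)³)/(24·200000) = 33/12800 rad
Load 3 — point force P=9 kN at a=4 m (b=L-a=6):
  θ_3 = -Pa(2L²-6Lx+3x²+a²)/(6LEI)  [x>a] = -9·4·(2·10²-6·10·(15/2)+3·(15/2)²+4²)/(6·10·200000) = 783/4000000 rad
Load 4 — applied couple M₀=20 kN·m at a=6 m (b=L-a=4):
  θ_4 = (M₀x²/(2L)-M₀(x-a)+C₁)/EI  [x>a] with C₁=M₀(3b²-L²)/(6L)=-52/3 = (20·(15/2)²/(2·10)-20·((15/2)-6)+(-52/3))/200000 = 107/2400000 rad
Superposition: θ = Σ θ_i = 134861/48000000 rad ≈ 0.002810 rad

θ(15/2) = 134861/48000000 rad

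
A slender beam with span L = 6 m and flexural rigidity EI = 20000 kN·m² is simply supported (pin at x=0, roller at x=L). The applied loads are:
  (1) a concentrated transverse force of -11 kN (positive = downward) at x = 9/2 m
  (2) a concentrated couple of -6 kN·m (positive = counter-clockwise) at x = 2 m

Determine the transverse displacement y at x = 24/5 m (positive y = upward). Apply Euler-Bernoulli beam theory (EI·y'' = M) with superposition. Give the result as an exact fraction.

Load 1 — point force P=-11 kN at a=9/2 m (b=L-a=3/2):
  y_1 = -Pa(L-x)(2Lx-a²-x²)/(6LEI)  [x>a] = -(-11)·(9/2)·(6-(24/5))·(2·6·(24/5)-(9/2)²-(24/5)²)/(6·6·20000) = 47223/40000000 m
Load 2 — applied couple M₀=-6 kN·m at a=2 m (b=L-a=4):
  y_2 = (M₀x³/(6L)-M₀(x-a)²/2+C₁x)/EI  [x>a] with C₁=M₀(3b²-L²)/(6L)=-2 = ((-6)·(24/5)³/(6·6)-(-6)·((24/5)-2)²/2+(-2)·(24/5))/20000 = -141/625000 m
Superposition: y = Σ y_i = 38199/40000000 m ≈ 0.000955 m

y(24/5) = 38199/40000000 m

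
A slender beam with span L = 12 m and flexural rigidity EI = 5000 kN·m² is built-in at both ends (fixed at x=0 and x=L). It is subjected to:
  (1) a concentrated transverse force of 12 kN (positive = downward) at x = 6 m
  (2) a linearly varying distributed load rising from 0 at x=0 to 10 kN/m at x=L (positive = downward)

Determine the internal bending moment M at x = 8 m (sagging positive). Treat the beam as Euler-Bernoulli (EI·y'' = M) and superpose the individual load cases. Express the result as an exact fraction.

Load 1 — point force P=12 kN at a=6 m (b=L-a=6):
  M_1 = Pa²(a+3b)(L-x)/L³ - Pa²b/L²  [x>a] = 12·6²·(6+3·6)·(12-8)/12³ - 12·6²·6/12² = 6 kN·m
Load 2 — triangular load w₀=10 kN/m (0→w₀ over full span):
  M_2 = 3w₀Lx/20 - w₀L²/30 - w₀x³/(6L) = 3·10·12·8/20 - 10·12²/30 - 10·8³/(6·12) = 224/9 kN·m
Superposition: M = Σ M_i = 278/9 kN·m ≈ 30.888889 kN·m

M(8) = 278/9 kN·m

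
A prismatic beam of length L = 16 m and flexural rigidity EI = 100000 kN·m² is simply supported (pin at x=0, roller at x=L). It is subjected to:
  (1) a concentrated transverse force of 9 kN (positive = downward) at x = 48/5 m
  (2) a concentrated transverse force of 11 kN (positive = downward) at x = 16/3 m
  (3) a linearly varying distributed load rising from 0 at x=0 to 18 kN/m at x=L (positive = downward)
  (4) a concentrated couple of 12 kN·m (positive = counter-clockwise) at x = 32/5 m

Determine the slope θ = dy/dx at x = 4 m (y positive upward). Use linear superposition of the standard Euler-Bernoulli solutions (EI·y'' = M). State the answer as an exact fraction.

Load 1 — point force P=9 kN at a=48/5 m (b=L-a=32/5):
  θ_1 = -Pb(L²-b²-3x²)/(6LEI)  [x≤a] = -9·(32/5)·(16²-(32/5)²-3·4²)/(6·16·100000) = -783/781250 rad
Load 2 — point force P=11 kN at a=16/3 m (b=L-a=32/3):
  θ_2 = -Pb(L²-b²-3x²)/(6LEI)  [x≤a] = -11·(32/3)·(16²-(32/3)²-3·4²)/(6·16·100000) = -583/506250 rad
Load 3 — triangular load w₀=18 kN/m (0→w₀ over full span):
  θ_3 = -w₀(7L⁴-30L²x²+15x⁴)/(360LEI) = -18·(7·16⁴-30·16²·4²+15·4⁴)/(360·16·100000) = -1327/125000 rad
Load 4 — applied couple M₀=12 kN·m at a=32/5 m (b=L-a=48/5):
  θ_4 = (M₀x²/(2L)+C₁)/EI  [x≤a] with C₁=M₀(3b²-L²)/(6L)=64/25 = (12·4²/(2·16)+(64/25))/100000 = 107/1250000 rad
Superposition: θ = Σ θ_i = -6421399/506250000 rad ≈ -0.012684 rad

θ(4) = -6421399/506250000 rad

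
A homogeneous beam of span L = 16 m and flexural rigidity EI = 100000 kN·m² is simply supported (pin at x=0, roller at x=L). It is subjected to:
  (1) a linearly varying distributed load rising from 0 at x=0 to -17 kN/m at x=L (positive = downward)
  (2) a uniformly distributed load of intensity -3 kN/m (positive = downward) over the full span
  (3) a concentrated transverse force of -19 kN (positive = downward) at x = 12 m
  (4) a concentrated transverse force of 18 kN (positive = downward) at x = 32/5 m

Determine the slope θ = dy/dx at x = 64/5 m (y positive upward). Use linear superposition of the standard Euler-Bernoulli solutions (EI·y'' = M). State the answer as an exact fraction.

Load 1 — triangular load w₀=-17 kN/m (0→w₀ over full span):
  θ_1 = -w₀(7L⁴-30L²x²+15x⁴)/(360LEI) = -(-17)·(7·16⁴-30·16²·(64/5)²+15·(64/5)⁴)/(360·16·100000) = -205904/17578125 rad
Load 2 — uniform load w=-3 kN/m over full span:
  θ_2 = -w(L³-6Lx²+4x³)/(24EI) = -(-3)·(16³-6·16·(64/5)²+4·(64/5)³)/(24·100000) = -1584/390625 rad
Load 3 — point force P=-19 kN at a=12 m (b=L-a=4):
  θ_3 = -Pa(2L²-6Lx+3x²+a²)/(6LEI)  [x>a] = -(-19)·12·(2·16²-6·16·(64/5)+3·(64/5)²+12²)/(6·16·100000) = -2413/1250000 rad
Load 4 — point force P=18 kN at a=32/5 m (b=L-a=48/5):
  θ_4 = -Pa(2L²-6Lx+3x²+a²)/(6LEI)  [x>a] = -18·(32/5)·(2·16²-6·16·(64/5)+3·(64/5)²+(32/5)²)/(6·16·100000) = 864/390625 rad
Superposition: θ = Σ θ_i = -4355789/281250000 rad ≈ -0.015487 rad

θ(64/5) = -4355789/281250000 rad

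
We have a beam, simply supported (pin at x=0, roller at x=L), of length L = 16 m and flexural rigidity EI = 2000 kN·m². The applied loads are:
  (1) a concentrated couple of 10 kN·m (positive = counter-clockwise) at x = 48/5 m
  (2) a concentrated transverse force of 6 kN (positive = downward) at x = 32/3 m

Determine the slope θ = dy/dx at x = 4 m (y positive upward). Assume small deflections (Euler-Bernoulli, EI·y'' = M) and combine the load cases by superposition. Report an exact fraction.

Load 1 — applied couple M₀=10 kN·m at a=48/5 m (b=L-a=32/5):
  θ_1 = (M₀x²/(2L)+C₁)/EI  [x≤a] with C₁=M₀(3b²-L²)/(6L)=-208/15 = (10·4²/(2·16)+(-208/15))/2000 = -133/30000 rad
Load 2 — point force P=6 kN at a=32/3 m (b=L-a=16/3):
  θ_2 = -Pb(L²-b²-3x²)/(6LEI)  [x≤a] = -6·(16/3)·(16²-(16/3)²-3·4²)/(6·16·2000) = -101/3375 rad
Superposition: θ = Σ θ_i = -9277/270000 rad ≈ -0.034359 rad

θ(4) = -9277/270000 rad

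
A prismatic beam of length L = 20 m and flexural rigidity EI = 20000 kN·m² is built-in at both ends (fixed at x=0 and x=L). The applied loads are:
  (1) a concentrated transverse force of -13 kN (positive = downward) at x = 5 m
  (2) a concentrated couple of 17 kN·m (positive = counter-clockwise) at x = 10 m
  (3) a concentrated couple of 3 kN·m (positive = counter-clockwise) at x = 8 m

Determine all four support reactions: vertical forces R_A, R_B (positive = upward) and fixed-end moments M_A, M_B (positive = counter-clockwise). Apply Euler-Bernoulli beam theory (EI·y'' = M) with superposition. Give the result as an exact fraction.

Load 1 — point force P=-13 kN at a=5 m (b=L-a=15):
  R_A = Pb²(3a+b)/L³ = (-13)·15²·(3·5+15)/20³ = -351/32 kN
  M_A = Pab²/L² = (-13)·5·15²/20² = -585/16 kN·m
  R_B = Pa²(a+3b)/L³ = (-13)·5²·(5+3·15)/20³ = -65/32 kN
  M_B = -Pa²b/L² = -(-13)·5²·15/20² = 195/16 kN·m
Load 2 — applied couple M₀=17 kN·m at a=10 m (b=L-a=10):
  R_A = 6M₀ab/L³ = 6·17·10·10/20³ = 51/40 kN
  M_A = M₀b(2a-b)/L² = 17·10·(2·10-10)/20² = 17/4 kN·m
  R_B = -6M₀ab/L³ = -6·17·10·10/20³ = -51/40 kN
  M_B = M₀a(2b-a)/L² = 17·10·(2·10-10)/20² = 17/4 kN·m
Load 3 — applied couple M₀=3 kN·m at a=8 m (b=L-a=12):
  R_A = 6M₀ab/L³ = 6·3·8·12/20³ = 27/125 kN
  M_A = M₀b(2a-b)/L² = 3·12·(2·8-12)/20² = 9/25 kN·m
  R_B = -6M₀ab/L³ = -6·3·8·12/20³ = -27/125 kN
  M_B = M₀a(2b-a)/L² = 3·8·(2·12-8)/20² = 24/25 kN·m
Superposition: R_A = -37911/4000 kN, M_A = -12781/400 kN·m, R_B = -14089/4000 kN, M_B = 6959/400 kN·m

R_A = -37911/4000 kN, M_A = -12781/400 kN·m, R_B = -14089/4000 kN, M_B = 6959/400 kN·m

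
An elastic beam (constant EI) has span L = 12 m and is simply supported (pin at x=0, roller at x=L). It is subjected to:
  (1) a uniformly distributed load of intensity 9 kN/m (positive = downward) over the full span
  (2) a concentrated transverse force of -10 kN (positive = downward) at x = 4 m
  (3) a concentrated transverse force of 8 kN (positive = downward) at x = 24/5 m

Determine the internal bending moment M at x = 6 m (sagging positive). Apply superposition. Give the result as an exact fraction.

Load 1 — uniform load w=9 kN/m over full span:
  M_1 = wx(L-x)/2 = 9·6·(12-6)/2 = 162 kN·m
Load 2 — point force P=-10 kN at a=4 m (b=L-a=8):
  M_2 = Pa(L-x)/L  [x>a] = (-10)·4·(12-6)/12 = -20 kN·m
Load 3 — point force P=8 kN at a=24/5 m (b=L-a=36/5):
  M_3 = Pa(L-x)/L  [x>a] = 8·(24/5)·(12-6)/12 = 96/5 kN·m
Superposition: M = Σ M_i = 806/5 kN·m ≈ 161.200000 kN·m

M(6) = 806/5 kN·m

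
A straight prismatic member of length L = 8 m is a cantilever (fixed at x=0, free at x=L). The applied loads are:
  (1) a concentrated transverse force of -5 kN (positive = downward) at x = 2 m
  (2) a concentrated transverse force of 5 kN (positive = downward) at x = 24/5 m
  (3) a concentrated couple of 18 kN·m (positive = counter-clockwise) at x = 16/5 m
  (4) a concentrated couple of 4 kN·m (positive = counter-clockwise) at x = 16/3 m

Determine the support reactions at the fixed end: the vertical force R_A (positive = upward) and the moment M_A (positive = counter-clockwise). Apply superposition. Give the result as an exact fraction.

R_A = 0 kN, M_A = -8 kN·m

Load 1 — point force P=-5 kN at a=2 m (b=L-a=6):
  R_A = P = (-5) = -5 kN
  M_A = Pa = (-5)·2 = -10 kN·m
Load 2 — point force P=5 kN at a=24/5 m (b=L-a=16/5):
  R_A = P = 5 kN
  M_A = Pa = 5·(24/5) = 24 kN·m
Load 3 — applied couple M₀=18 kN·m at a=16/5 m (b=L-a=24/5):
  R_A = 0 kN
  M_A = -M₀ = -18 kN·m
Load 4 — applied couple M₀=4 kN·m at a=16/3 m (b=L-a=8/3):
  R_A = 0 kN
  M_A = -M₀ = -4 kN·m
Superposition: R_A = 0 kN, M_A = -8 kN·m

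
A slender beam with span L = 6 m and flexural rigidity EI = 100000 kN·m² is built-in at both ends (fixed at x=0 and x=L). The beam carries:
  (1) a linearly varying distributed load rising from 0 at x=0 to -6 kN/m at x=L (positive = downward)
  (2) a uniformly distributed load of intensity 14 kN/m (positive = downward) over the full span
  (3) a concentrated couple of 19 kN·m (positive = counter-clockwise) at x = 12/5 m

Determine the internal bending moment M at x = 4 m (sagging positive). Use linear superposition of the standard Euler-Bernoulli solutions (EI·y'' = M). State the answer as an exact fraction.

Load 1 — triangular load w₀=-6 kN/m (0→w₀ over full span):
  M_1 = 3w₀Lx/20 - w₀L²/30 - w₀x³/(6L) = 3·(-6)·6·4/20 - (-6)·6²/30 - (-6)·4³/(6·6) = -56/15 kN·m
Load 2 — uniform load w=14 kN/m over full span:
  M_2 = wLx/2 - wL²/12 - wx²/2 = 14·6·4/2 - 14·6²/12 - 14·4²/2 = 14 kN·m
Load 3 — applied couple M₀=19 kN·m at a=12/5 m (b=L-a=18/5):
  M_3 = R_Ax - M_A - M₀  [x>a] with R_A=114/25, M_A=57/25 = (114/25)·4 - (57/25) - 19 = -76/25 kN·m
Superposition: M = Σ M_i = 542/75 kN·m ≈ 7.226667 kN·m

M(4) = 542/75 kN·m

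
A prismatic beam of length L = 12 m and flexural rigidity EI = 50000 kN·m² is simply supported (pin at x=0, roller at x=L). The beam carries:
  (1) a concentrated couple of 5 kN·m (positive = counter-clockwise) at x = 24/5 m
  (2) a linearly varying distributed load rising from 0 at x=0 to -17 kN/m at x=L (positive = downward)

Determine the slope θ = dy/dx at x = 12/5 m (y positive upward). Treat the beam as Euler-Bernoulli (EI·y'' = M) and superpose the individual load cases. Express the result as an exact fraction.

Load 1 — applied couple M₀=5 kN·m at a=24/5 m (b=L-a=36/5):
  θ_1 = (M₀x²/(2L)+C₁)/EI  [x≤a] with C₁=M₀(3b²-L²)/(6L)=4/5 = (5·(12/5)²/(2·12)+(4/5))/50000 = 1/25000 rad
Load 2 — triangular load w₀=-17 kN/m (0→w₀ over full span):
  θ_2 = -w₀(7L⁴-30L²x²+15x⁴)/(360LEI) = -(-17)·(7·12⁴-30·12²·(12/5)²+15·(12/5)⁴)/(360·12·50000) = 18564/1953125 rad
Superposition: θ = Σ θ_i = 149137/15625000 rad ≈ 0.009545 rad

θ(12/5) = 149137/15625000 rad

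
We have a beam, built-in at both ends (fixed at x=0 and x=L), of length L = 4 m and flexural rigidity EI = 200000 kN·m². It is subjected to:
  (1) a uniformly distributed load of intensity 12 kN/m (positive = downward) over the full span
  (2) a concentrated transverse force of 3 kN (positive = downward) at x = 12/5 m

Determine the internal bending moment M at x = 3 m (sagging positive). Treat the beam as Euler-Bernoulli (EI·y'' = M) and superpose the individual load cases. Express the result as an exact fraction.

M(3) = 277/125 kN·m

Load 1 — uniform load w=12 kN/m over full span:
  M_1 = wLx/2 - wL²/12 - wx²/2 = 12·4·3/2 - 12·4²/12 - 12·3²/2 = 2 kN·m
Load 2 — point force P=3 kN at a=12/5 m (b=L-a=8/5):
  M_2 = Pa²(a+3b)(L-x)/L³ - Pa²b/L²  [x>a] = 3·(12/5)²·((12/5)+3·(8/5))·(4-3)/4³ - 3·(12/5)²·(8/5)/4² = 27/125 kN·m
Superposition: M = Σ M_i = 277/125 kN·m ≈ 2.216000 kN·m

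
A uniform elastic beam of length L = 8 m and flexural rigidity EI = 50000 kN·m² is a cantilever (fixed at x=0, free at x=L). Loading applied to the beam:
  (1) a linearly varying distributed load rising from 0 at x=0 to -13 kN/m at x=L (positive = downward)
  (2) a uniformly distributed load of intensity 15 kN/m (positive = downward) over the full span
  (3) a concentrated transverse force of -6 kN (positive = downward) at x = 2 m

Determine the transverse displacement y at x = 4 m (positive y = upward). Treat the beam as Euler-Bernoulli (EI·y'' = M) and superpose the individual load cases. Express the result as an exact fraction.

y(4) = -1879/93750 m

Load 1 — triangular load w₀=-13 kN/m (0→w₀ over full span):
  y_1 = (w₀Lx³/12-w₀L²x²/6-w₀x⁵/(120L))/EI = ((-13)·8·4³/12-(-13)·8²·4²/6-(-13)·4⁵/(120·8))/50000 = 1573/46875 m
Load 2 — uniform load w=15 kN/m over full span:
  y_2 = -wx²(x²-4Lx+6L²)/(24EI) = -15·4²·(4²-4·8·4+6·8²)/(24·50000) = -34/625 m
Load 3 — point force P=-6 kN at a=2 m (b=L-a=6):
  y_3 = -Pa²(3x-a)/(6EI)  [x>a] = -(-6)·2²·(3·4-2)/(6·50000) = 1/1250 m
Superposition: y = Σ y_i = -1879/93750 m ≈ -0.020043 m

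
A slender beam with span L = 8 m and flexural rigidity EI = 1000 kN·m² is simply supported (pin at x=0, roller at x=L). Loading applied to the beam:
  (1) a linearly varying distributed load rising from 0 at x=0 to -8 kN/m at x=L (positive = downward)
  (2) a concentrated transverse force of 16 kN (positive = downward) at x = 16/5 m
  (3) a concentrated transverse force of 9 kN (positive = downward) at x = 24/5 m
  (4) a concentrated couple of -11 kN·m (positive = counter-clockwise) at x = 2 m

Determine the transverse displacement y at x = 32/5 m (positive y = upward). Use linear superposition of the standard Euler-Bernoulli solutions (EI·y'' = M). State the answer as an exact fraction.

y(32/5) = -647723/23437500 m

Load 1 — triangular load w₀=-8 kN/m (0→w₀ over full span):
  y_1 = -w₀x(7L⁴-10L²x²+3x⁴)/(360LEI) = -(-8)·(32/5)·(7·8⁴-10·8²·(32/5)²+3·(32/5)⁴)/(360·8·1000) = 260096/1953125 m
Load 2 — point force P=16 kN at a=16/5 m (b=L-a=24/5):
  y_2 = -Pa(L-x)(2Lx-a²-x²)/(6LEI)  [x>a] = -16·(16/5)·(8-(32/5))·(2·8·(32/5)-(16/5)²-(32/5)²)/(6·8·1000) = -4096/46875 m
Load 3 — point force P=9 kN at a=24/5 m (b=L-a=16/5):
  y_3 = -Pa(L-x)(2Lx-a²-x²)/(6LEI)  [x>a] = -9·(24/5)·(8-(32/5))·(2·8·(32/5)-(24/5)²-(32/5)²)/(6·8·1000) = -864/15625 m
Load 4 — applied couple M₀=-11 kN·m at a=2 m (b=L-a=6):
  y_4 = (M₀x³/(6L)-M₀(x-a)²/2+C₁x)/EI  [x>a] with C₁=M₀(3b²-L²)/(6L)=-121/12 = ((-11)·(32/5)³/(6·8)-(-11)·((32/5)-2)²/2+(-121/12)·(32/5))/1000 = -1133/62500 m
Superposition: y = Σ y_i = -647723/23437500 m ≈ -0.027636 m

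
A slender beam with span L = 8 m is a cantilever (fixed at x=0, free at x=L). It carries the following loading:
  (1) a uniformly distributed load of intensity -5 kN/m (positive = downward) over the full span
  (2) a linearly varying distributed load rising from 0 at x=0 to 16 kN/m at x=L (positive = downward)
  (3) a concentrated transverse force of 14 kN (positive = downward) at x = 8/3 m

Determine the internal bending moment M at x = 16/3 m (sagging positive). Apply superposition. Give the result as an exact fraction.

Load 1 — uniform load w=-5 kN/m over full span:
  M_1 = -w(L-x)²/2 = -(-5)·(8-(16/3))²/2 = 160/9 kN·m
Load 2 — triangular load w₀=16 kN/m (0→w₀ over full span):
  M_2 = w₀Lx/2 - w₀L²/3 - w₀x³/(6L) = 16·8·(16/3)/2 - 16·8²/3 - 16·(16/3)³/(6·8) = -4096/81 kN·m
Load 3 — point force P=14 kN at a=8/3 m (b=L-a=16/3):
  M_3 = 0  [x>a] = 0 kN·m
Superposition: M = Σ M_i = -2656/81 kN·m ≈ -32.790123 kN·m

M(16/3) = -2656/81 kN·m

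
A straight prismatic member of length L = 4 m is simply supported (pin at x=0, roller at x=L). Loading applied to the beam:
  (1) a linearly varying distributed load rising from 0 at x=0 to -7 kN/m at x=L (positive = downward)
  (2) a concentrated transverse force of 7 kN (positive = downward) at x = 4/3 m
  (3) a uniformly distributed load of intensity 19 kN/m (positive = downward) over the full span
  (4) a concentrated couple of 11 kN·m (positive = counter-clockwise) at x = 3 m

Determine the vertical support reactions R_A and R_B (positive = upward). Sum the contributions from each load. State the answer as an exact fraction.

R_A = 163/4 kN, R_B = 113/4 kN

Load 1 — triangular load w₀=-7 kN/m (0→w₀ over full span):
  R_A = w₀L/6 = (-7)·4/6 = -14/3 kN
  R_B = w₀L/3 = (-7)·4/3 = -28/3 kN
Load 2 — point force P=7 kN at a=4/3 m (b=L-a=8/3):
  R_A = Pb/L = 7·(8/3)/4 = 14/3 kN
  R_B = Pa/L = 7·(4/3)/4 = 7/3 kN
Load 3 — uniform load w=19 kN/m over full span:
  R_A = wL/2 = 19·4/2 = 38 kN
  R_B = wL/2 = 19·4/2 = 38 kN
Load 4 — applied couple M₀=11 kN·m at a=3 m (b=L-a=1):
  R_A = M₀/L = 11/4 kN
  R_B = -M₀/L = -11/4 kN
Superposition: R_A = 163/4 kN, R_B = 113/4 kN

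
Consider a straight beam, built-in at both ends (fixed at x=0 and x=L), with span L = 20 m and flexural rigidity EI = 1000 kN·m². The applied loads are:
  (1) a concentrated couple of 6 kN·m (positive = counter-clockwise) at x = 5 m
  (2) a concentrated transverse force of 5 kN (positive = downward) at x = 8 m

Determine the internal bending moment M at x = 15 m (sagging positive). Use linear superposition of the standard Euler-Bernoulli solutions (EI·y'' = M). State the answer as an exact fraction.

Load 1 — applied couple M₀=6 kN·m at a=5 m (b=L-a=15):
  M_1 = R_Ax - M_A - M₀  [x>a] with R_A=27/80, M_A=-9/8 = (27/80)·15 - (-9/8) - 6 = 3/16 kN·m
Load 2 — point force P=5 kN at a=8 m (b=L-a=12):
  M_2 = Pa²(a+3b)(L-x)/L³ - Pa²b/L²  [x>a] = 5·8²·(8+3·12)·(20-15)/20³ - 5·8²·12/20² = -4/5 kN·m
Superposition: M = Σ M_i = -49/80 kN·m ≈ -0.612500 kN·m

M(15) = -49/80 kN·m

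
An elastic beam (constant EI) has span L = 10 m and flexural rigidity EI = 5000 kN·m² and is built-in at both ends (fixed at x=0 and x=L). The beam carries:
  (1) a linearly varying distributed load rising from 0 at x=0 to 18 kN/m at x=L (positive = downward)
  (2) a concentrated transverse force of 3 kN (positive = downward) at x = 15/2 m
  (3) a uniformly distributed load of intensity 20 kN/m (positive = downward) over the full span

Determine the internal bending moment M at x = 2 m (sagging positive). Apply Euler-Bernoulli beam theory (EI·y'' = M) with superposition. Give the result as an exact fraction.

M(2) = -7457/480 kN·m

Load 1 — triangular load w₀=18 kN/m (0→w₀ over full span):
  M_1 = 3w₀Lx/20 - w₀L²/30 - w₀x³/(6L) = 3·18·10·2/20 - 18·10²/30 - 18·2³/(6·10) = -42/5 kN·m
Load 2 — point force P=3 kN at a=15/2 m (b=L-a=5/2):
  M_2 = Pb²(3a+b)x/L³ - Pab²/L²  [x≤a] = 3·(5/2)²·(3·(15/2)+(5/2))·2/10³ - 3·(15/2)·(5/2)²/10² = -15/32 kN·m
Load 3 — uniform load w=20 kN/m over full span:
  M_3 = wLx/2 - wL²/12 - wx²/2 = 20·10·2/2 - 20·10²/12 - 20·2²/2 = -20/3 kN·m
Superposition: M = Σ M_i = -7457/480 kN·m ≈ -15.535417 kN·m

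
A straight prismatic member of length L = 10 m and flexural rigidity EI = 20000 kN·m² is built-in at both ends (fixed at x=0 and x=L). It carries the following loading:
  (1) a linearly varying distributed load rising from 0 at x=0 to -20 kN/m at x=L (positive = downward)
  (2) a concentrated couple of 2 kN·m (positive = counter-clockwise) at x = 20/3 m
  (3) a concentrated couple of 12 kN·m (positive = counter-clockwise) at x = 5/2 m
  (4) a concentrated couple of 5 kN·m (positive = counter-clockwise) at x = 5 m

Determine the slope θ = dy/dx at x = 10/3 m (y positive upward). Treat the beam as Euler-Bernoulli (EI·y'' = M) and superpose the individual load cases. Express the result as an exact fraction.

Load 1 — triangular load w₀=-20 kN/m (0→w₀ over full span):
  θ_1 = -w₀(2x(L-x)(L-2x)(x+2L)+x²(L-x)²)/(120LEI) = -(-20)·(2·(10/3)·(10-(10/3))·(10-2·(10/3))·((10/3)+2·10)+(10/3)²·(10-(10/3))²)/(120·10·20000) = 4/1215 rad
Load 2 — applied couple M₀=2 kN·m at a=20/3 m (b=L-a=10/3):
  θ_2 = (R_Ax²/2 - M_Ax)/EI  [x≤a] with R_A=4/15, M_A=2/3 = ((4/15)·(10/3)²/2 - (2/3)·(10/3))/20000 = -1/27000 rad
Load 3 — applied couple M₀=12 kN·m at a=5/2 m (b=L-a=15/2):
  θ_3 = (R_Ax²/2 - M_Ax - M₀(x-a))/EI  [x>a] with R_A=27/20, M_A=-9/4 = ((27/20)·(10/3)²/2 - (-9/4)·(10/3) - 12·((10/3)-(5/2)))/20000 = 1/4000 rad
Load 4 — applied couple M₀=5 kN·m at a=5 m (b=L-a=5):
  θ_4 = (R_Ax²/2 - M_Ax)/EI  [x≤a] with R_A=3/4, M_A=5/4 = ((3/4)·(10/3)²/2 - (5/4)·(10/3))/20000 = 0 rad
Superposition: θ = Σ θ_i = 3407/972000 rad ≈ 0.003505 rad

θ(10/3) = 3407/972000 rad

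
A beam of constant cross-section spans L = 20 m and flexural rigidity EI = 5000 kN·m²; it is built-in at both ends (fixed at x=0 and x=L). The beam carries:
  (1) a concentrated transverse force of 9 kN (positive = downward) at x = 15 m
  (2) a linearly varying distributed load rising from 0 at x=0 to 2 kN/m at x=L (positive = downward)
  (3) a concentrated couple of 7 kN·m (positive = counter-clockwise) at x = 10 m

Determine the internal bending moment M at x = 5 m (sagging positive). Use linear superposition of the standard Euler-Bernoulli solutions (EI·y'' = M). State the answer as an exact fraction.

M(5) = 23/32 kN·m

Load 1 — point force P=9 kN at a=15 m (b=L-a=5):
  M_1 = Pb²(3a+b)x/L³ - Pab²/L²  [x≤a] = 9·5²·(3·15+5)·5/20³ - 9·15·5²/20² = -45/32 kN·m
Load 2 — triangular load w₀=2 kN/m (0→w₀ over full span):
  M_2 = 3w₀Lx/20 - w₀L²/30 - w₀x³/(6L) = 3·2·20·5/20 - 2·20²/30 - 2·5³/(6·20) = 5/4 kN·m
Load 3 — applied couple M₀=7 kN·m at a=10 m (b=L-a=10):
  M_3 = R_Ax - M_A  [x≤a] with R_A=21/40, M_A=7/4 = (21/40)·5 - (7/4) = 7/8 kN·m
Superposition: M = Σ M_i = 23/32 kN·m ≈ 0.718750 kN·m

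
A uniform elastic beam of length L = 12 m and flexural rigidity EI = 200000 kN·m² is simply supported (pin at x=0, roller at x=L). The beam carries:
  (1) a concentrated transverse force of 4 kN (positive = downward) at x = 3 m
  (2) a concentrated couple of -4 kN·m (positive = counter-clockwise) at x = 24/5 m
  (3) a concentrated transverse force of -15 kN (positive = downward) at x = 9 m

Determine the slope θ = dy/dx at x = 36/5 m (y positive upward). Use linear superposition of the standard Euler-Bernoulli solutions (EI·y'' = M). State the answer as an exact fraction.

θ(36/5) = -61/8000000 rad

Load 1 — point force P=4 kN at a=3 m (b=L-a=9):
  θ_1 = -Pa(2L²-6Lx+3x²+a²)/(6LEI)  [x>a] = -4·3·(2·12²-6·12·(36/5)+3·(36/5)²+3²)/(6·12·200000) = 549/10000000 rad
Load 2 — applied couple M₀=-4 kN·m at a=24/5 m (b=L-a=36/5):
  θ_2 = (M₀x²/(2L)-M₀(x-a)+C₁)/EI  [x>a] with C₁=M₀(3b²-L²)/(6L)=-16/25 = ((-4)·(36/5)²/(2·12)-(-4)·((36/5)-(24/5))+(-16/25))/200000 = 1/625000 rad
Load 3 — point force P=-15 kN at a=9 m (b=L-a=3):
  θ_3 = -Pb(L²-b²-3x²)/(6LEI)  [x≤a] = -(-15)·3·(12²-3²-3·(36/5)²)/(6·12·200000) = -513/8000000 rad
Superposition: θ = Σ θ_i = -61/8000000 rad ≈ -0.000008 rad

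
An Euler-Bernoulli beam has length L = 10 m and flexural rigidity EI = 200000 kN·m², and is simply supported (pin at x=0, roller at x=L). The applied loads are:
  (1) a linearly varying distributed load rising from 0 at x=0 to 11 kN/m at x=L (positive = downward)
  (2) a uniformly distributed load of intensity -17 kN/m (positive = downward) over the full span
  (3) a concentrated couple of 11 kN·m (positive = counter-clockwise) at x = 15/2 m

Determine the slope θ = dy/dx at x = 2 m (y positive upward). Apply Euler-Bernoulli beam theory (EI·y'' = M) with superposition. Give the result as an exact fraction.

θ(2) = 266651/144000000 rad

Load 1 — triangular load w₀=11 kN/m (0→w₀ over full span):
  θ_1 = -w₀(7L⁴-30L²x²+15x⁴)/(360LEI) = -11·(7·10⁴-30·10²·2²+15·2⁴)/(360·10·200000) = -1001/1125000 rad
Load 2 — uniform load w=-17 kN/m over full span:
  θ_2 = -w(L³-6Lx²+4x³)/(24EI) = -(-17)·(10³-6·10·2²+4·2³)/(24·200000) = 561/200000 rad
Load 3 — applied couple M₀=11 kN·m at a=15/2 m (b=L-a=5/2):
  θ_3 = (M₀x²/(2L)+C₁)/EI  [x≤a] with C₁=M₀(3b²-L²)/(6L)=-715/48 = (11·2²/(2·10)+(-715/48))/200000 = -3047/48000000 rad
Superposition: θ = Σ θ_i = 266651/144000000 rad ≈ 0.001852 rad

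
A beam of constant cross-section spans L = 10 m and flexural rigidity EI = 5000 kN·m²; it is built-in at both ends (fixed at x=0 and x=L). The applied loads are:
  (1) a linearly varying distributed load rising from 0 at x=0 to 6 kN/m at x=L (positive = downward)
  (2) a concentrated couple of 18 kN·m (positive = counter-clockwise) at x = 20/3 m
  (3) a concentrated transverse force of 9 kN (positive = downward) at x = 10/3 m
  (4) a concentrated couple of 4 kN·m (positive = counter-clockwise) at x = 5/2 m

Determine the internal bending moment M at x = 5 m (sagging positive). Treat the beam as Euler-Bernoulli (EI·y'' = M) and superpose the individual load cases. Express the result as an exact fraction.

Load 1 — triangular load w₀=6 kN/m (0→w₀ over full span):
  M_1 = 3w₀Lx/20 - w₀L²/30 - w₀x³/(6L) = 3·6·10·5/20 - 6·10²/30 - 6·5³/(6·10) = 25/2 kN·m
Load 2 — applied couple M₀=18 kN·m at a=20/3 m (b=L-a=10/3):
  M_2 = R_Ax - M_A  [x≤a] with R_A=12/5, M_A=6 = (12/5)·5 - 6 = 6 kN·m
Load 3 — point force P=9 kN at a=10/3 m (b=L-a=20/3):
  M_3 = Pa²(a+3b)(L-x)/L³ - Pa²b/L²  [x>a] = 9·(10/3)²·((10/3)+3·(20/3))·(10-5)/10³ - 9·(10/3)²·(20/3)/10² = 5 kN·m
Load 4 — applied couple M₀=4 kN·m at a=5/2 m (b=L-a=15/2):
  M_4 = R_Ax - M_A - M₀  [x>a] with R_A=9/20, M_A=-3/4 = (9/20)·5 - (-3/4) - 4 = -1 kN·m
Superposition: M = Σ M_i = 45/2 kN·m ≈ 22.500000 kN·m

M(5) = 45/2 kN·m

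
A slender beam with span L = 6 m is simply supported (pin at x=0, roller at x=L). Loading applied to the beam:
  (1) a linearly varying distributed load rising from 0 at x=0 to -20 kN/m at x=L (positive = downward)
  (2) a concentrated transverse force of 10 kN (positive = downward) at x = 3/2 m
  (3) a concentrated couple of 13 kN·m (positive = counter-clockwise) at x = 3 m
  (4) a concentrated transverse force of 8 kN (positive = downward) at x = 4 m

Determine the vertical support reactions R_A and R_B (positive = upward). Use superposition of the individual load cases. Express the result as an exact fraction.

R_A = -23/3 kN, R_B = -103/3 kN

Load 1 — triangular load w₀=-20 kN/m (0→w₀ over full span):
  R_A = w₀L/6 = (-20)·6/6 = -20 kN
  R_B = w₀L/3 = (-20)·6/3 = -40 kN
Load 2 — point force P=10 kN at a=3/2 m (b=L-a=9/2):
  R_A = Pb/L = 10·(9/2)/6 = 15/2 kN
  R_B = Pa/L = 10·(3/2)/6 = 5/2 kN
Load 3 — applied couple M₀=13 kN·m at a=3 m (b=L-a=3):
  R_A = M₀/L = 13/6 kN
  R_B = -M₀/L = -13/6 kN
Load 4 — point force P=8 kN at a=4 m (b=L-a=2):
  R_A = Pb/L = 8·2/6 = 8/3 kN
  R_B = Pa/L = 8·4/6 = 16/3 kN
Superposition: R_A = -23/3 kN, R_B = -103/3 kN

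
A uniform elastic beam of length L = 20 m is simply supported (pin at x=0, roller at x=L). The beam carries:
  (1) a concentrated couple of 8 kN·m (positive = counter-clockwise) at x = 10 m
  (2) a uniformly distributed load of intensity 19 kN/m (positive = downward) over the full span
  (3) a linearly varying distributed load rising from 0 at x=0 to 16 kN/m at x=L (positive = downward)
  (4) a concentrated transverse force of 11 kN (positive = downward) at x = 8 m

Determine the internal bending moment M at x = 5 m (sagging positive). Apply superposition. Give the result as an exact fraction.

Load 1 — applied couple M₀=8 kN·m at a=10 m (b=L-a=10):
  M_1 = M₀x/L  [x≤a] = 8·5/20 = 2 kN·m
Load 2 — uniform load w=19 kN/m over full span:
  M_2 = wx(L-x)/2 = 19·5·(20-5)/2 = 1425/2 kN·m
Load 3 — triangular load w₀=16 kN/m (0→w₀ over full span):
  M_3 = w₀Lx/6 - w₀x³/(6L) = 16·20·5/6 - 16·5³/(6·20) = 250 kN·m
Load 4 — point force P=11 kN at a=8 m (b=L-a=12):
  M_4 = Pbx/L  [x≤a] = 11·12·5/20 = 33 kN·m
Superposition: M = Σ M_i = 1995/2 kN·m ≈ 997.500000 kN·m

M(5) = 1995/2 kN·m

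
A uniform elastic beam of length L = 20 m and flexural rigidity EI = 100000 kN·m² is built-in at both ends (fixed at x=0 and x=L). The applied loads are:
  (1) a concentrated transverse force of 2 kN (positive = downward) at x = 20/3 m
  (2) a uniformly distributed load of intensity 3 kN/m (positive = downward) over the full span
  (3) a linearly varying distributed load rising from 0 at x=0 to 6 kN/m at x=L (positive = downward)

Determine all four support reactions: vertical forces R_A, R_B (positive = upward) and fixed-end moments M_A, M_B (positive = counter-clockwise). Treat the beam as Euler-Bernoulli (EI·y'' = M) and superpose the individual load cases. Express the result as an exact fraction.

R_A = 1336/27 kN, M_A = 5020/27 kN·m, R_B = 1958/27 kN, M_B = -6020/27 kN·m

Load 1 — point force P=2 kN at a=20/3 m (b=L-a=40/3):
  R_A = Pb²(3a+b)/L³ = 2·(40/3)²·(3·(20/3)+(40/3))/20³ = 40/27 kN
  M_A = Pab²/L² = 2·(20/3)·(40/3)²/20² = 160/27 kN·m
  R_B = Pa²(a+3b)/L³ = 2·(20/3)²·((20/3)+3·(40/3))/20³ = 14/27 kN
  M_B = -Pa²b/L² = -2·(20/3)²·(40/3)/20² = -80/27 kN·m
Load 2 — uniform load w=3 kN/m over full span:
  R_A = wL/2 = 3·20/2 = 30 kN
  M_A = wL²/12 = 3·20²/12 = 100 kN·m
  R_B = wL/2 = 3·20/2 = 30 kN
  M_B = -wL²/12 = -3·20²/12 = -100 kN·m
Load 3 — triangular load w₀=6 kN/m (0→w₀ over full span):
  R_A = 3w₀L/20 = 3·6·20/20 = 18 kN
  M_A = w₀L²/30 = 6·20²/30 = 80 kN·m
  R_B = 7w₀L/20 = 7·6·20/20 = 42 kN
  M_B = -w₀L²/20 = -6·20²/20 = -120 kN·m
Superposition: R_A = 1336/27 kN, M_A = 5020/27 kN·m, R_B = 1958/27 kN, M_B = -6020/27 kN·m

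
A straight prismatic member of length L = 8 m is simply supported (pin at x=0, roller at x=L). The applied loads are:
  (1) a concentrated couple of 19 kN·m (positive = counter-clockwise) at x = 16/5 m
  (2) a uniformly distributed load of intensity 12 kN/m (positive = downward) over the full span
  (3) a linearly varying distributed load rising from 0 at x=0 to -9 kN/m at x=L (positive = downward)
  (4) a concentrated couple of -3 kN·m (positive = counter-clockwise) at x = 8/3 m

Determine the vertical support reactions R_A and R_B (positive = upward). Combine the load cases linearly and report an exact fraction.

R_A = 38 kN, R_B = 22 kN

Load 1 — applied couple M₀=19 kN·m at a=16/5 m (b=L-a=24/5):
  R_A = M₀/L = 19/8 kN
  R_B = -M₀/L = -19/8 kN
Load 2 — uniform load w=12 kN/m over full span:
  R_A = wL/2 = 12·8/2 = 48 kN
  R_B = wL/2 = 12·8/2 = 48 kN
Load 3 — triangular load w₀=-9 kN/m (0→w₀ over full span):
  R_A = w₀L/6 = (-9)·8/6 = -12 kN
  R_B = w₀L/3 = (-9)·8/3 = -24 kN
Load 4 — applied couple M₀=-3 kN·m at a=8/3 m (b=L-a=16/3):
  R_A = M₀/L = (-3)/8 = -3/8 kN
  R_B = -M₀/L = -(-3)/8 = 3/8 kN
Superposition: R_A = 38 kN, R_B = 22 kN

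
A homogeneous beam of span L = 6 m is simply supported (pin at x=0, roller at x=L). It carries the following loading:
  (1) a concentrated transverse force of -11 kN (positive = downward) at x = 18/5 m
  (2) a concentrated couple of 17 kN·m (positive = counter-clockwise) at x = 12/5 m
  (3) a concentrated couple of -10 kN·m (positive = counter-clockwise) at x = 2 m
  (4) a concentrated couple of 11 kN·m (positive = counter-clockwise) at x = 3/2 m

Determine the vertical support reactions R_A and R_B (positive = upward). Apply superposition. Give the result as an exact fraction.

R_A = -7/5 kN, R_B = -48/5 kN

Load 1 — point force P=-11 kN at a=18/5 m (b=L-a=12/5):
  R_A = Pb/L = (-11)·(12/5)/6 = -22/5 kN
  R_B = Pa/L = (-11)·(18/5)/6 = -33/5 kN
Load 2 — applied couple M₀=17 kN·m at a=12/5 m (b=L-a=18/5):
  R_A = M₀/L = 17/6 kN
  R_B = -M₀/L = -17/6 kN
Load 3 — applied couple M₀=-10 kN·m at a=2 m (b=L-a=4):
  R_A = M₀/L = (-10)/6 = -5/3 kN
  R_B = -M₀/L = -(-10)/6 = 5/3 kN
Load 4 — applied couple M₀=11 kN·m at a=3/2 m (b=L-a=9/2):
  R_A = M₀/L = 11/6 kN
  R_B = -M₀/L = -11/6 kN
Superposition: R_A = -7/5 kN, R_B = -48/5 kN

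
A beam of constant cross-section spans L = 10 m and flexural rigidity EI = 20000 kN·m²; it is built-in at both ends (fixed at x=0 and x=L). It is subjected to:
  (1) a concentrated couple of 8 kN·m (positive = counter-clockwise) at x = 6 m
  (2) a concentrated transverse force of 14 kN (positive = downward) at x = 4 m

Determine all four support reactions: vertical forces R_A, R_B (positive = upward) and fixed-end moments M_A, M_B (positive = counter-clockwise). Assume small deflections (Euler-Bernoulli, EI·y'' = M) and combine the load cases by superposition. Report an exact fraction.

R_A = 1278/125 kN, M_A = 568/25 kN·m, R_B = 472/125 kN, M_B = -312/25 kN·m

Load 1 — applied couple M₀=8 kN·m at a=6 m (b=L-a=4):
  R_A = 6M₀ab/L³ = 6·8·6·4/10³ = 144/125 kN
  M_A = M₀b(2a-b)/L² = 8·4·(2·6-4)/10² = 64/25 kN·m
  R_B = -6M₀ab/L³ = -6·8·6·4/10³ = -144/125 kN
  M_B = M₀a(2b-a)/L² = 8·6·(2·4-6)/10² = 24/25 kN·m
Load 2 — point force P=14 kN at a=4 m (b=L-a=6):
  R_A = Pb²(3a+b)/L³ = 14·6²·(3·4+6)/10³ = 1134/125 kN
  M_A = Pab²/L² = 14·4·6²/10² = 504/25 kN·m
  R_B = Pa²(a+3b)/L³ = 14·4²·(4+3·6)/10³ = 616/125 kN
  M_B = -Pa²b/L² = -14·4²·6/10² = -336/25 kN·m
Superposition: R_A = 1278/125 kN, M_A = 568/25 kN·m, R_B = 472/125 kN, M_B = -312/25 kN·m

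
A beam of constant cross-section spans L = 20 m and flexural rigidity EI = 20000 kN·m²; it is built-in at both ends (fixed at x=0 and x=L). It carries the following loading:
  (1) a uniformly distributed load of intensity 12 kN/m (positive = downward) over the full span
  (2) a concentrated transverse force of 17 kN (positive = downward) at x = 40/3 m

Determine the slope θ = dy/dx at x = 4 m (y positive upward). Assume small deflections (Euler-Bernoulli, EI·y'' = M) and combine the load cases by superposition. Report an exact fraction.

θ(4) = -2813/67500 rad

Load 1 — uniform load w=12 kN/m over full span:
  θ_1 = -wx(L-x)(L-2x)/(12EI) = -12·4·(20-4)·(20-2·4)/(12·20000) = -24/625 rad
Load 2 — point force P=17 kN at a=40/3 m (b=L-a=20/3):
  θ_2 = -Pb²x(2aL-(3a+b)x)/(2L³EI)  [x≤a] = -17·(20/3)²·4·(2·(40/3)·20-(3·(40/3)+(20/3))·4)/(2·20³·20000) = -221/67500 rad
Superposition: θ = Σ θ_i = -2813/67500 rad ≈ -0.041674 rad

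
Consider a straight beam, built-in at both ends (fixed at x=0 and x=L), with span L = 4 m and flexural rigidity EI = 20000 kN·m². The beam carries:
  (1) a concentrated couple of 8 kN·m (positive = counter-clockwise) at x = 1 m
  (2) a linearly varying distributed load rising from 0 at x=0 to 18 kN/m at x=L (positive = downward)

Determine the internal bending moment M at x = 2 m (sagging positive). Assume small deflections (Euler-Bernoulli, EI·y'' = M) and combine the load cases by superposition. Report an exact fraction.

Load 1 — applied couple M₀=8 kN·m at a=1 m (b=L-a=3):
  M_1 = R_Ax - M_A - M₀  [x>a] with R_A=9/4, M_A=-3/2 = (9/4)·2 - (-3/2) - 8 = -2 kN·m
Load 2 — triangular load w₀=18 kN/m (0→w₀ over full span):
  M_2 = 3w₀Lx/20 - w₀L²/30 - w₀x³/(6L) = 3·18·4·2/20 - 18·4²/30 - 18·2³/(6·4) = 6 kN·m
Superposition: M = Σ M_i = 4 kN·m ≈ 4.000000 kN·m

M(2) = 4 kN·m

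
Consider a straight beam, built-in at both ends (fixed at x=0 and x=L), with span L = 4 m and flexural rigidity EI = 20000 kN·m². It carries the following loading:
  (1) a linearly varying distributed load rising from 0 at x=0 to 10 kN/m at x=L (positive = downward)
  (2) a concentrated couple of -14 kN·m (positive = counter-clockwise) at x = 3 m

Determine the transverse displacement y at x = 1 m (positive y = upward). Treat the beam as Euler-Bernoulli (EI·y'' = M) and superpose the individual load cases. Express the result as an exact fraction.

y(1) = -1/128000 m

Load 1 — triangular load w₀=10 kN/m (0→w₀ over full span):
  y_1 = -w₀x²(L-x)²(x+2L)/(120LEI) = -10·1²·(4-1)²·(1+2·4)/(120·4·20000) = -27/320000 m
Load 2 — applied couple M₀=-14 kN·m at a=3 m (b=L-a=1):
  y_2 = (R_Ax³/6 - M_Ax²/2)/EI  [x≤a] with R_A=-63/16, M_A=-35/8 = ((-63/16)·1³/6 - (-35/8)·1²/2)/20000 = 49/640000 m
Superposition: y = Σ y_i = -1/128000 m ≈ -0.000008 m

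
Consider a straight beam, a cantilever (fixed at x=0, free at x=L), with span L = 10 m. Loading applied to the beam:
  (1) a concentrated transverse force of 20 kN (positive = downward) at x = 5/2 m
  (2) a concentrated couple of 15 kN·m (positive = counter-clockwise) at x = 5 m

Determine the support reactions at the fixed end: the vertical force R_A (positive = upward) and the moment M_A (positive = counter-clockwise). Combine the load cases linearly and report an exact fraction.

Load 1 — point force P=20 kN at a=5/2 m (b=L-a=15/2):
  R_A = P = 20 kN
  M_A = Pa = 20·(5/2) = 50 kN·m
Load 2 — applied couple M₀=15 kN·m at a=5 m (b=L-a=5):
  R_A = 0 kN
  M_A = -M₀ = -15 kN·m
Superposition: R_A = 20 kN, M_A = 35 kN·m

R_A = 20 kN, M_A = 35 kN·m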